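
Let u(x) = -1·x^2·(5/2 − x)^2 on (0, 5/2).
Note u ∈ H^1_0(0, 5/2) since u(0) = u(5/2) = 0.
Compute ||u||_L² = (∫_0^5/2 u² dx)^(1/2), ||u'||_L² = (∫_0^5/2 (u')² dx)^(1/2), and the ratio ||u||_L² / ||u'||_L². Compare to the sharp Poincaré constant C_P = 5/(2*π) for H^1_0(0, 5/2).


||u||_L² / ||u'||_L² = 5*sqrt(3)/12 < C_P = 5/(2*π).

u(x) = -1·x^2·(5/2 − x)^2, so u'(x) = x*(-8*x^2 + 30*x - 25)/2.
u(x) = -1·x^2·(5/2 − x)^2 vanishes at x = 0 and x = 5/2, so u ∈ H^1_0(0, 5/2). Differentiate via the product rule and integrate the resulting polynomials term by term.
  ∫_0^5/2 u² dx = ∫_0^5/2 (x^8 - 10*x^7 + 75*x^6/2 - 125*x^5/2 + 625*x^4/16) dx. Term by term:
    ∫_0^5/2 x^8 dx = 1953125/4608;  ∫_0^5/2 -10*x^7 dx = -1953125/1024;  ∫_0^5/2 75*x^6/2 dx = 5859375/1792;
    ∫_0^5/2 -125*x^5/2 dx = -1953125/768;  ∫_0^5/2 625*x^4/16 dx = 390625/512.
  Sum: 1953125/4608 − 1953125/1024 + 5859375/1792 − 1953125/768 + 390625/512 = 390625/64512.
  ∫_0^5/2 (u')² dx = ∫_0^5/2 (16*x^6 - 120*x^5 + 325*x^4 - 375*x^3 + 625*x^2/4) dx. Term by term:
    ∫_0^5/2 16*x^6 dx = 78125/56;  ∫_0^5/2 -120*x^5 dx = -78125/16;  ∫_0^5/2 325*x^4 dx = 203125/32;
    ∫_0^5/2 -375*x^3 dx = -234375/64;  ∫_0^5/2 625*x^2/4 dx = 78125/96.
  Sum: 78125/56 − 78125/16 + 203125/32 − 234375/64 + 78125/96 = 15625/1344.
∫_0^5/2 u² dx = 390625/64512, so ||u||_L² = 625*sqrt(7)/672.
∫_0^5/2 (u')² dx = 15625/1344, so ||u'||_L² = 125*sqrt(21)/168.
Ratio ||u||_L² / ||u'||_L² = 5*sqrt(3)/12.
Sharp Poincaré constant on H^1_0(0, 5/2) is C_P = L/π = 5/(2*π), achieved by sin(2*π/5·x).
A polynomial bump cannot attain the sharp Poincaré constant (only the first sine eigenfunction does), so the ratio is strictly less than C_P, consistent with ||u||_L² ≤ C_P ||u'||_L².


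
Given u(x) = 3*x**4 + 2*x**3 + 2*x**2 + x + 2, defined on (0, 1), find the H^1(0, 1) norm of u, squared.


||u||_{H^1}^2 = 26549/210

The H^1 norm (squared) on an interval (0, L) is
  ||u||_{H^1}^2 = ∫_0^L u(x)^2 dx + ∫_0^L u'(x)^2 dx.
Compute u'(x) = 12*x**3 + 6*x**2 + 4*x + 1.
Then u(x)^2 = 9*x**8 + 12*x**7 + 16*x**6 + 14*x**5 + 20*x**4 + 12*x**3 + 9*x**2 + 4*x + 4 and u'(x)^2 = 144*x**6 + 144*x**5 + 132*x**4 + 72*x**3 + 28*x**2 + 8*x + 1.
Integrate each monomial from 0 to 1 using ∫_0^1 c·x^n dx = c·1^(n+1)/(n+1):
  ∫_0^1 u(x)^2 dx = ∫_0^1 (9*x^8 + 12*x^7 + 16*x^6 + 14*x^5 + 20*x^4 + 12*x^3 + 9*x^2 + 4*x + 4) dx. Term by term:
    ∫_0^1 9*x^8 dx = 1;  ∫_0^1 12*x^7 dx = 3/2;  ∫_0^1 16*x^6 dx = 16/7;
    ∫_0^1 14*x^5 dx = 7/3;  ∫_0^1 20*x^4 dx = 4;  ∫_0^1 12*x^3 dx = 3;
    ∫_0^1 9*x^2 dx = 3;  ∫_0^1 4*x dx = 2;  ∫_0^1 4 dx = 4.
  Sum: 1 + 3/2 + 16/7 + 7/3 + 4 + 3 + 3 + 2 + 4 = 971/42.
  ∫_0^1 u'(x)^2 dx = ∫_0^1 (144*x^6 + 144*x^5 + 132*x^4 + 72*x^3 + 28*x^2 + 8*x + 1) dx. Term by term:
    ∫_0^1 144*x^6 dx = 144/7;  ∫_0^1 144*x^5 dx = 24;  ∫_0^1 132*x^4 dx = 132/5;
    ∫_0^1 72*x^3 dx = 18;  ∫_0^1 28*x^2 dx = 28/3;  ∫_0^1 8*x dx = 4;
    ∫_0^1 1 dx = 1.
  Sum: 144/7 + 24 + 132/5 + 18 + 28/3 + 4 + 1 = 10847/105.
Adding: ||u||_{H^1}^2 = 971/42 + 10847/105 = 26549/210.


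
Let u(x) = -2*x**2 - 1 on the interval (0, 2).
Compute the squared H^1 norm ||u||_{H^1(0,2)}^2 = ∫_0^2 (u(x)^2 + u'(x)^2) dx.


||u||_{H^1}^2 = 1214/15

The H^1 norm (squared) on an interval (0, L) is
  ||u||_{H^1}^2 = ∫_0^L u(x)^2 dx + ∫_0^L u'(x)^2 dx.
Compute u'(x) = -4*x.
Then u(x)^2 = 4*x**4 + 4*x**2 + 1 and u'(x)^2 = 16*x**2.
Integrate each monomial from 0 to 2 using ∫_0^2 c·x^n dx = c·2^(n+1)/(n+1):
  ∫_0^2 u(x)^2 dx = ∫_0^2 (4*x^4 + 4*x^2 + 1) dx. Term by term:
    ∫_0^2 4*x^4 dx = 128/5;  ∫_0^2 4*x^2 dx = 32/3;  ∫_0^2 1 dx = 2.
  Sum: 128/5 + 32/3 + 2 = 574/15.
  ∫_0^2 u'(x)^2 dx = ∫_0^2 (16*x^2) dx. Term by term:
    ∫_0^2 16*x^2 dx = 128/3.
Adding: ||u||_{H^1}^2 = 574/15 + 128/3 = 1214/15.


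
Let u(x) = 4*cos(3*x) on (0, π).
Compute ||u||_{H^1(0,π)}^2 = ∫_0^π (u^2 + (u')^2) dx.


||u||_{H^1(0,π)}^2 = 80*π

u'(x) = -12*sin(3*x).
Expand u² and (u')² and integrate term by term on (0, π), using: for integers n ≥ 1, ∫_0^π sin²(nx) dx = ∫_0^π cos²(nx) dx = π/2; for n ≠ n', ∫_0^π sin(nx)sin(n'x) dx = ∫_0^π cos(nx)cos(n'x) dx = 0; and by product-to-sum, ∫_0^π sin(nx)cos(n'x) dx = ½∫_0^π [sin((n+n')x) + sin((n−n')x)] dx, which is 0 when n+n' is even and 2n/(n²−n'²) when n+n' is odd (it need not vanish on (0, π)).
  u² squared terms: (4)²·∫cos(3x)² dx = 16·π/2 = 8*π.
  So ∫_0^π u² dx = 8*π.
  (u')² squared terms: (-12)²·∫sin(3x)² dx = 144·π/2 = 72*π.
  So ∫_0^π (u')² dx = 72*π.
||u||_{H^1}^2 = (8*π) + (72*π) = 80*π.


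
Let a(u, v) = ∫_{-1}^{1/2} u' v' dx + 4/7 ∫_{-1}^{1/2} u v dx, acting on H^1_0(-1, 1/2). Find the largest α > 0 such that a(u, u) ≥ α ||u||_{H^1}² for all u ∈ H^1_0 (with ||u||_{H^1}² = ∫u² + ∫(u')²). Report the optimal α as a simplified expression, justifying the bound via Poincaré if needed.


α = 4*(9 + 7*π^2)/(7*(9 + 4*π^2))

Coercivity of a(·,·) on H^1_0(-1, 1/2) means a(u, u) ≥ α ||u||_{H^1}² for every u ∈ H^1_0.
The interval has length L = 3/2, and Poincaré/coercivity depend only on L. Here a(u, u) = ∫(u')² + (4/7)·∫u².
Here 0 < c = 4/7 < 1. The condition a(u,u) ≥ α||u||_{H^1}² reads (1−α)∫(u')² ≥ (α−c)∫u². Any admissible α is ≤ 1 (rapidly oscillating u have ∫u²/∫(u')² → 0), and α = 1 would force 0 ≥ (1−c)∫u², impossible since c < 1; so 1−α > 0. By the sharp Poincaré inequality on H^1_0 of an interval of length L, ∫(u')² ≥ (π/L)²∫u² with equality for the first sine mode sin(π(x−x₀)/L) (x₀ the left endpoint), so the inequality holds for all u iff (1−α)(π/L)² ≥ α − c, i.e. α ≤ ((π/L)² + c)/((π/L)² + 1) = (1 + c(L/π)²)/(1 + (L/π)²). With (π/L)² = 4*π^2/9 and c = 4/7, the largest admissible constant is α = ((π/L)² + c)/((π/L)² + 1).
Simplifying, α = 4*(9 + 7*π^2)/(7*(9 + 4*π^2)).


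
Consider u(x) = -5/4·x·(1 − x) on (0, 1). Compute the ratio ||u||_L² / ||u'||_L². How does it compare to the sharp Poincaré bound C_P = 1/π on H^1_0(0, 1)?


||u||_L² / ||u'||_L² = sqrt(10)/10 < C_P = 1/π.

u(x) = -5/4·x·(1 − x), so u'(x) = 5*x/2 - 5/4.
u(x) = -5/4·x·(1 − x) vanishes at x = 0 and x = 1, so u ∈ H^1_0(0, 1). Differentiate via the product rule and integrate the resulting polynomials term by term.
  ∫_0^1 u² dx = ∫_0^1 (25*x^4/16 - 25*x^3/8 + 25*x^2/16) dx. Term by term:
    ∫_0^1 25*x^4/16 dx = 5/16;  ∫_0^1 -25*x^3/8 dx = -25/32;  ∫_0^1 25*x^2/16 dx = 25/48.
  Sum: 5/16 − 25/32 + 25/48 = 5/96.
  ∫_0^1 (u')² dx = ∫_0^1 (25*x^2/4 - 25*x/4 + 25/16) dx. Term by term:
    ∫_0^1 25*x^2/4 dx = 25/12;  ∫_0^1 -25*x/4 dx = -25/8;  ∫_0^1 25/16 dx = 25/16.
  Sum: 25/12 − 25/8 + 25/16 = 25/48.
∫_0^1 u² dx = 5/96, so ||u||_L² = sqrt(30)/24.
∫_0^1 (u')² dx = 25/48, so ||u'||_L² = 5*sqrt(3)/12.
Ratio ||u||_L² / ||u'||_L² = sqrt(10)/10.
Sharp Poincaré constant on H^1_0(0, 1) is C_P = L/π = 1/π, achieved by sin(π·x).
A polynomial bump cannot attain the sharp Poincaré constant (only the first sine eigenfunction does), so the ratio is strictly less than C_P, consistent with ||u||_L² ≤ C_P ||u'||_L².


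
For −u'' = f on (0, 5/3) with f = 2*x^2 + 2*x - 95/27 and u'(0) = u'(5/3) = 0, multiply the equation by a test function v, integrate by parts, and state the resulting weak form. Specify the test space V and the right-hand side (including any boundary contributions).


V = H^1(0, 5/3) (no boundary constraint on v; u is determined up to an additive constant); weak form: ∫_0^5/3 u'v' dx = ∫_0^5/3 (2*x^2 + 2*x - 95/27) v dx for all v ∈ V.

Multiply both sides by a test function v and integrate from 0 to 5/3:
  ∫_0^5/3 −u''(x) v(x) dx = ∫_0^5/3 f(x) v(x) dx.
Integrate the LHS by parts once:
  ∫_0^5/3 −u'' v dx = −[u'(x) v(x)]_0^5/3 + ∫_0^5/3 u'(x) v'(x) dx.
Thus ∫_0^5/3 u'(x) v'(x) dx = ∫_0^5/3 f(x) v(x) dx + [u'(x) v(x)]_0^5/3.
Choose V so that boundary terms are either known or forced to vanish.
u has homogeneous Neumann: u'(0) = u'(5/3) = 0. So [u' v]_0^5/3 = 0·v(5/3) − 0·v(0) = 0 for any v; take V = H^1(0, 5/3).
Weak formulation: find u (satisfying any essential BC) such that ∫_0^5/3 u'(x) v'(x) dx = ∫_0^5/3 f v dx for all v ∈ V (homogeneous Neumann, so boundary terms vanish).
Substituting f(x) = 2*x^2 + 2*x - 95/27, the right-hand side is ∫_0^5/3 (2*x^2 + 2*x - 95/27) v dx.
Compatibility check (pure Neumann): taking v ≡ 1 ∈ V gives 0 = ∫_0^5/3 f dx + (0) − (0), i.e. ∫_0^5/3 f dx must equal u'(0) − u'(5/3) = 0. Indeed ∫_0^5/3 (2*x^2 + 2*x - 95/27) dx = 0, so the data are compatible. The solution is then unique only up to an additive constant (fix it e.g. by requiring ∫_0^5/3 u dx = 0).


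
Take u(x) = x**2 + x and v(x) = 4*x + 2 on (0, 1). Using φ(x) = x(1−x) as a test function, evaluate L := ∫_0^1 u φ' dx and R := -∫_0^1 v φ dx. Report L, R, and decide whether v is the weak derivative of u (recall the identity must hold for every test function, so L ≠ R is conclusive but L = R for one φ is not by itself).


LHS = -1/3, RHS = -2/3. No, v is not the weak derivative of u.

u(x) = x**2 + x, classical derivative u'(x) = 2*x + 1.
φ(x) = x(1−x), so φ'(x) = 1 - 2*x.
Note φ(0) = φ(1) = 0, so the boundary term u·φ vanishes.
LHS = ∫_0^1 u(x) φ'(x) dx = ∫_0^1 (-2*x^3 - x^2 + x) dx. Term by term:
  ∫_0^1 -2*x^3 dx = -1/2;  ∫_0^1 -x^2 dx = -1/3;  ∫_0^1 x dx = 1/2.
Sum: -1/2 − 1/3 + 1/2 = -1/3.
So LHS = -1/3.
∫_0^1 v(x) φ(x) dx = ∫_0^1 (-4*x^3 + 2*x^2 + 2*x) dx. Term by term:
  ∫_0^1 -4*x^3 dx = -1;  ∫_0^1 2*x^2 dx = 2/3;  ∫_0^1 2*x dx = 1.
Sum: -1 + 2/3 + 1 = 2/3.
So RHS = -∫_0^1 v(x) φ(x) dx = -2/3.
LHS − RHS = 1/3 ≠ 0, so the identity fails.
(For a valid weak derivative the identity must hold for EVERY test function, in particular this one. The failure shows v is NOT the weak derivative of u.)
Correct weak derivative would be u'(x) = 2*x + 1.


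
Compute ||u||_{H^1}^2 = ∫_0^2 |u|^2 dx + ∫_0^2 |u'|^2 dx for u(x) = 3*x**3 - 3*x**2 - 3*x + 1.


||u||_{H^1}^2 = 4808/35

The H^1 norm (squared) on an interval (0, L) is
  ||u||_{H^1}^2 = ∫_0^L u(x)^2 dx + ∫_0^L u'(x)^2 dx.
Compute u'(x) = 9*x**2 - 6*x - 3.
Then u(x)^2 = 9*x**6 - 18*x**5 - 9*x**4 + 24*x**3 + 3*x**2 - 6*x + 1 and u'(x)^2 = 81*x**4 - 108*x**3 - 18*x**2 + 36*x + 9.
Integrate each monomial from 0 to 2 using ∫_0^2 c·x^n dx = c·2^(n+1)/(n+1):
  ∫_0^2 u(x)^2 dx = ∫_0^2 (9*x^6 - 18*x^5 - 9*x^4 + 24*x^3 + 3*x^2 - 6*x + 1) dx. Term by term:
    ∫_0^2 9*x^6 dx = 1152/7;  ∫_0^2 -18*x^5 dx = -192;  ∫_0^2 -9*x^4 dx = -288/5;
    ∫_0^2 24*x^3 dx = 96;  ∫_0^2 3*x^2 dx = 8;  ∫_0^2 -6*x dx = -12;
    ∫_0^2 1 dx = 2.
  Sum: 1152/7 − 192 − 288/5 + 96 + 8 − 12 + 2 = 314/35.
  ∫_0^2 u'(x)^2 dx = ∫_0^2 (81*x^4 - 108*x^3 - 18*x^2 + 36*x + 9) dx. Term by term:
    ∫_0^2 81*x^4 dx = 2592/5;  ∫_0^2 -108*x^3 dx = -432;  ∫_0^2 -18*x^2 dx = -48;
    ∫_0^2 36*x dx = 72;  ∫_0^2 9 dx = 18.
  Sum: 2592/5 − 432 − 48 + 72 + 18 = 642/5.
Adding: ||u||_{H^1}^2 = 314/35 + 642/5 = 4808/35.


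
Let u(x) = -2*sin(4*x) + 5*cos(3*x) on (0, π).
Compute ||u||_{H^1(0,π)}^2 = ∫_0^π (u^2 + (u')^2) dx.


||u||_{H^1(0,π)}^2 = -1600/7 + 159*π

u'(x) = -15*sin(3*x) - 8*cos(4*x).
Expand u² and (u')² and integrate term by term on (0, π), using: for integers n ≥ 1, ∫_0^π sin²(nx) dx = ∫_0^π cos²(nx) dx = π/2; for n ≠ n', ∫_0^π sin(nx)sin(n'x) dx = ∫_0^π cos(nx)cos(n'x) dx = 0; and by product-to-sum, ∫_0^π sin(nx)cos(n'x) dx = ½∫_0^π [sin((n+n')x) + sin((n−n')x)] dx, which is 0 when n+n' is even and 2n/(n²−n'²) when n+n' is odd (it need not vanish on (0, π)).
  u² squared terms: (-2)²·∫sin(4x)² dx = 4·π/2 = 2*π;  (5)²·∫cos(3x)² dx = 25·π/2 = 25*π/2.
  u² cross terms: 2·(-2)·(5)·∫sin(4x)·cos(3x) dx = -20·(8/7) = -160/7.
  So ∫_0^π u² dx = 2*π + 25*π/2 − 160/7 = -160/7 + 29*π/2.
  (u')² squared terms: (-15)²·∫sin(3x)² dx = 225·π/2 = 225*π/2;  (-8)²·∫cos(4x)² dx = 64·π/2 = 32*π.
  (u')² cross terms: 2·(-15)·(-8)·∫sin(3x)·cos(4x) dx = 240·(-6/7) = -1440/7.
  So ∫_0^π (u')² dx = 225*π/2 + 32*π − 1440/7 = -1440/7 + 289*π/2.
||u||_{H^1}^2 = (-160/7 + 29*π/2) + (-1440/7 + 289*π/2) = -1600/7 + 159*π.


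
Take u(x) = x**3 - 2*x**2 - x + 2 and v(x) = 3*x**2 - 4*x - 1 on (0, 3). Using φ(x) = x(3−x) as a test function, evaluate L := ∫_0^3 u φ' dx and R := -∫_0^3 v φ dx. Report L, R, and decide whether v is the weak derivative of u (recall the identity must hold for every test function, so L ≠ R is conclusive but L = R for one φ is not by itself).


LHS = -99/20, RHS = -99/20. Yes, v = u' weakly.

u(x) = x**3 - 2*x**2 - x + 2, classical derivative u'(x) = 3*x**2 - 4*x - 1.
φ(x) = x(3−x), so φ'(x) = 3 - 2*x.
Note φ(0) = φ(3) = 0, so the boundary term u·φ vanishes.
LHS = ∫_0^3 u(x) φ'(x) dx = ∫_0^3 (-2*x^4 + 7*x^3 - 4*x^2 - 7*x + 6) dx. Term by term:
  ∫_0^3 -2*x^4 dx = -486/5;  ∫_0^3 7*x^3 dx = 567/4;  ∫_0^3 -4*x^2 dx = -36;
  ∫_0^3 -7*x dx = -63/2;  ∫_0^3 6 dx = 18.
Sum: -486/5 + 567/4 − 36 − 63/2 + 18 = -99/20.
So LHS = -99/20.
∫_0^3 v(x) φ(x) dx = ∫_0^3 (-3*x^4 + 13*x^3 - 11*x^2 - 3*x) dx. Term by term:
  ∫_0^3 -3*x^4 dx = -729/5;  ∫_0^3 13*x^3 dx = 1053/4;  ∫_0^3 -11*x^2 dx = -99;
  ∫_0^3 -3*x dx = -27/2.
Sum: -729/5 + 1053/4 − 99 − 27/2 = 99/20.
So RHS = -∫_0^3 v(x) φ(x) dx = -99/20.
LHS = RHS, so the identity holds for this test φ.
Moreover u is smooth here and v(x) = u'(x) = 3*x**2 - 4*x - 1 pointwise, so the identity holds for every test function. Hence v is the weak derivative of u.


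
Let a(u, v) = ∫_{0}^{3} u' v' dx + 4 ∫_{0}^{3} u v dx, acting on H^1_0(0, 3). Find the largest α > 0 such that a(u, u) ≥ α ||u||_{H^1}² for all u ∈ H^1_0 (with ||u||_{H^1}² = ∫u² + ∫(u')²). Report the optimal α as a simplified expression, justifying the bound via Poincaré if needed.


α = 1

Coercivity of a(·,·) on H^1_0(0, 3) means a(u, u) ≥ α ||u||_{H^1}² for every u ∈ H^1_0.
The interval has length L = 3, and Poincaré/coercivity depend only on L. Here a(u, u) = ∫(u')² + (4)·∫u².
Here c = 4 ≥ 1, so a(u,u) = ∫(u')² + c∫u² ≥ ∫(u')² + ∫u² = ||u||_{H^1}², i.e. α = 1 works. No larger α is possible: a(u,u) ≥ α||u||_{H^1}² means (1−α)∫(u')² ≥ (α−c)∫u², and for the modes u_n = sin(nπ(x−x₀)/L) (x₀ the left endpoint) one has ∫u_n²/∫(u_n')² = (L/(nπ))² → 0, so a(u_n,u_n)/||u_n||_{H^1}² → 1. Hence the optimal constant is α = 1.
Therefore α = 1.


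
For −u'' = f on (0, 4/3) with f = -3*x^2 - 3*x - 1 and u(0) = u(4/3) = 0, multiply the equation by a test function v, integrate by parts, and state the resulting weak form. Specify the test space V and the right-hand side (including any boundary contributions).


V = H^1_0(0, 4/3) (so v(0) = v(4/3) = 0); weak form: ∫_0^4/3 u'v' dx = ∫_0^4/3 (-3*x^2 - 3*x - 1) v dx for all v ∈ V.

Multiply both sides by a test function v and integrate from 0 to 4/3:
  ∫_0^4/3 −u''(x) v(x) dx = ∫_0^4/3 f(x) v(x) dx.
Integrate the LHS by parts once:
  ∫_0^4/3 −u'' v dx = −[u'(x) v(x)]_0^4/3 + ∫_0^4/3 u'(x) v'(x) dx.
Thus ∫_0^4/3 u'(x) v'(x) dx = ∫_0^4/3 f(x) v(x) dx + [u'(x) v(x)]_0^4/3.
Choose V so that boundary terms are either known or forced to vanish.
u is Dirichlet: u(0) = u(4/3) = 0. Let V = H^1_0(0, 4/3); then v(0) = v(4/3) = 0, and [u' v]_0^4/3 = 0.
Weak formulation: find u (satisfying any essential BC) such that ∫_0^4/3 u'(x) v'(x) dx = ∫_0^4/3 f v dx for all v ∈ V.
Substituting f(x) = -3*x^2 - 3*x - 1, the right-hand side is ∫_0^4/3 (-3*x^2 - 3*x - 1) v dx.


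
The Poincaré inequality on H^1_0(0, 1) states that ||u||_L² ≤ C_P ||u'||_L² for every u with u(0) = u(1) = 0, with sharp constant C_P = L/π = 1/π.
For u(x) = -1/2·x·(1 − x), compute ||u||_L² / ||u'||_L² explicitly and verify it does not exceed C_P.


||u||_L² / ||u'||_L² = sqrt(10)/10 < C_P = 1/π.

u(x) = -1/2·x·(1 − x), so u'(x) = x - 1/2.
u(x) = -1/2·x·(1 − x) vanishes at x = 0 and x = 1, so u ∈ H^1_0(0, 1). Differentiate via the product rule and integrate the resulting polynomials term by term.
  ∫_0^1 u² dx = ∫_0^1 (x^4/4 - x^3/2 + x^2/4) dx. Term by term:
    ∫_0^1 x^4/4 dx = 1/20;  ∫_0^1 -x^3/2 dx = -1/8;  ∫_0^1 x^2/4 dx = 1/12.
  Sum: 1/20 − 1/8 + 1/12 = 1/120.
  ∫_0^1 (u')² dx = ∫_0^1 (x^2 - x + 1/4) dx. Term by term:
    ∫_0^1 x^2 dx = 1/3;  ∫_0^1 -x dx = -1/2;  ∫_0^1 1/4 dx = 1/4.
  Sum: 1/3 − 1/2 + 1/4 = 1/12.
∫_0^1 u² dx = 1/120, so ||u||_L² = sqrt(30)/60.
∫_0^1 (u')² dx = 1/12, so ||u'||_L² = sqrt(3)/6.
Ratio ||u||_L² / ||u'||_L² = sqrt(10)/10.
Sharp Poincaré constant on H^1_0(0, 1) is C_P = L/π = 1/π, achieved by sin(π·x).
A polynomial bump cannot attain the sharp Poincaré constant (only the first sine eigenfunction does), so the ratio is strictly less than C_P, consistent with ||u||_L² ≤ C_P ||u'||_L².


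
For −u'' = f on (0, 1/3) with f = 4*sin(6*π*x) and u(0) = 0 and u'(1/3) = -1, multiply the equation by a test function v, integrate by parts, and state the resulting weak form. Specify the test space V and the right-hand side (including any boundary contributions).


V = {v ∈ H^1(0, 1/3) : v(0) = 0} (test functions vanish at x = 0 where u is specified); weak form: ∫_0^1/3 u'v' dx = ∫_0^1/3 (4*sin(6*π*x)) v dx − v(1/3) for all v ∈ V.

Multiply both sides by a test function v and integrate from 0 to 1/3:
  ∫_0^1/3 −u''(x) v(x) dx = ∫_0^1/3 f(x) v(x) dx.
Integrate the LHS by parts once:
  ∫_0^1/3 −u'' v dx = −[u'(x) v(x)]_0^1/3 + ∫_0^1/3 u'(x) v'(x) dx.
Thus ∫_0^1/3 u'(x) v'(x) dx = ∫_0^1/3 f(x) v(x) dx + [u'(x) v(x)]_0^1/3.
Choose V so that boundary terms are either known or forced to vanish.
Mixed BC: u(0) = 0 (Dirichlet) and u'(1/3) = -1 (Neumann). Define V = {v ∈ H^1(0, 1/3) : v(0) = 0}. Then [u' v]_0^1/3 = u'(1/3)·v(1/3) − u'(0)·0 = − v(1/3).
Weak formulation: find u (satisfying any essential BC) such that ∫_0^1/3 u'(x) v'(x) dx = ∫_0^1/3 f v dx − v(1/3) for all v ∈ V (Dirichlet at 0 absorbed into V; Neumann datum at x = 1/3 contributes the boundary term).
Substituting f(x) = 4*sin(6*π*x), the right-hand side is ∫_0^1/3 (4*sin(6*π*x)) v dx − v(1/3).


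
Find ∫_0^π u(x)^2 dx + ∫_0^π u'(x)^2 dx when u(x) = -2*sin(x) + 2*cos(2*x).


||u||_{H^1(0,π)}^2 = 80/3 + 14*π

u'(x) = -4*sin(2*x) - 2*cos(x).
Expand u² and (u')² and integrate term by term on (0, π), using: for integers n ≥ 1, ∫_0^π sin²(nx) dx = ∫_0^π cos²(nx) dx = π/2; for n ≠ n', ∫_0^π sin(nx)sin(n'x) dx = ∫_0^π cos(nx)cos(n'x) dx = 0; and by product-to-sum, ∫_0^π sin(nx)cos(n'x) dx = ½∫_0^π [sin((n+n')x) + sin((n−n')x)] dx, which is 0 when n+n' is even and 2n/(n²−n'²) when n+n' is odd (it need not vanish on (0, π)).
  u² squared terms: (-2)²·∫sin(x)² dx = 4·π/2 = 2*π;  (2)²·∫cos(2x)² dx = 4·π/2 = 2*π.
  u² cross terms: 2·(-2)·(2)·∫sin(x)·cos(2x) dx = -8·(-2/3) = 16/3.
  So ∫_0^π u² dx = 2*π + 2*π + 16/3 = 16/3 + 4*π.
  (u')² squared terms: (-4)²·∫sin(2x)² dx = 16·π/2 = 8*π;  (-2)²·∫cos(x)² dx = 4·π/2 = 2*π.
  (u')² cross terms: 2·(-4)·(-2)·∫sin(2x)·cos(x) dx = 16·(4/3) = 64/3.
  So ∫_0^π (u')² dx = 8*π + 2*π + 64/3 = 64/3 + 10*π.
||u||_{H^1}^2 = (16/3 + 4*π) + (64/3 + 10*π) = 80/3 + 14*π.


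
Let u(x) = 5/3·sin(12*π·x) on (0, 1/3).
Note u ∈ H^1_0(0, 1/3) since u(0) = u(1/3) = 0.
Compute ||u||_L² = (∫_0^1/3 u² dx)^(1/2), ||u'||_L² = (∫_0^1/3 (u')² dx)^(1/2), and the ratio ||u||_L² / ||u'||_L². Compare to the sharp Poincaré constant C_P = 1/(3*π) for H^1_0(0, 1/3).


||u||_L² / ||u'||_L² = 1/(12*π) < C_P = 1/(3*π).

u(x) = 5/3·sin(12*π·x), so u'(x) = 20*π*cos(12*π*x).
Writing u(x) = A·sin(kπx/L) with A = 5/3 and k = 4, use ∫_0^L sin²(kπx/L) dx = L/2 and ∫_0^L cos²(kπx/L) dx = L/2.
u² = 25/9·sin²(12*π·x) and (u')² = 400*π^2·cos²(12*π·x), and each of sin², cos² integrates to L/2 = 1/6 over (0, 1/3).
∫_0^1/3 u² dx = 25/54, so ||u||_L² = 5*sqrt(6)/18.
∫_0^1/3 (u')² dx = 200*π^2/3, so ||u'||_L² = 10*sqrt(6)*π/3.
Ratio ||u||_L² / ||u'||_L² = 1/(12*π).
Sharp Poincaré constant on H^1_0(0, 1/3) is C_P = L/π = 1/(3*π), achieved by sin(3*π·x).
This is the k = 4 harmonic; the ratio L/(kπ) is strictly less than C_P = L/π, consistent with the sharp inequality ||u||_L² ≤ C_P ||u'||_L².


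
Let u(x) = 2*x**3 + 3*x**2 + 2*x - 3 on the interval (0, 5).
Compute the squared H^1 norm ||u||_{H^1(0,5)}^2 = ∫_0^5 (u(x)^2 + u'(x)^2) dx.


||u||_{H^1}^2 = 2570390/21

The H^1 norm (squared) on an interval (0, L) is
  ||u||_{H^1}^2 = ∫_0^L u(x)^2 dx + ∫_0^L u'(x)^2 dx.
Compute u'(x) = 6*x**2 + 6*x + 2.
Then u(x)^2 = 4*x**6 + 12*x**5 + 17*x**4 - 14*x**2 - 12*x + 9 and u'(x)^2 = 36*x**4 + 72*x**3 + 60*x**2 + 24*x + 4.
Integrate each monomial from 0 to 5 using ∫_0^5 c·x^n dx = c·5^(n+1)/(n+1):
  ∫_0^5 u(x)^2 dx = ∫_0^5 (4*x^6 + 12*x^5 + 17*x^4 - 14*x^2 - 12*x + 9) dx. Term by term:
    ∫_0^5 4*x^6 dx = 312500/7;  ∫_0^5 12*x^5 dx = 31250;  ∫_0^5 17*x^4 dx = 10625;
    ∫_0^5 -14*x^2 dx = -1750/3;  ∫_0^5 -12*x dx = -150;  ∫_0^5 9 dx = 45.
  Sum: 312500/7 + 31250 + 10625 − 1750/3 − 150 + 45 = 1802420/21.
  ∫_0^5 u'(x)^2 dx = ∫_0^5 (36*x^4 + 72*x^3 + 60*x^2 + 24*x + 4) dx. Term by term:
    ∫_0^5 36*x^4 dx = 22500;  ∫_0^5 72*x^3 dx = 11250;  ∫_0^5 60*x^2 dx = 2500;
    ∫_0^5 24*x dx = 300;  ∫_0^5 4 dx = 20.
  Sum: 22500 + 11250 + 2500 + 300 + 20 = 36570.
Adding: ||u||_{H^1}^2 = 1802420/21 + 36570 = 2570390/21.


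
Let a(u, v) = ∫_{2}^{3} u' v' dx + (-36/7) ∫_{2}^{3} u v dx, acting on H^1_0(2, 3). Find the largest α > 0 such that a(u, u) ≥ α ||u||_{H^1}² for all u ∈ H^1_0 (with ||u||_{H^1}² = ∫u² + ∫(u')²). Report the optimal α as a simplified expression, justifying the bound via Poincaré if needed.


α = (-36/7 + π^2)/(1 + π^2)

Coercivity of a(·,·) on H^1_0(2, 3) means a(u, u) ≥ α ||u||_{H^1}² for every u ∈ H^1_0.
The interval has length L = 1, and Poincaré/coercivity depend only on L. Here a(u, u) = ∫(u')² + (-36/7)·∫u².
Here c = -36/7 < 0 with |c| < (π/L)² = π^2, so coercivity still holds. The condition a(u,u) ≥ α||u||_{H^1}² reads (1−α)∫(u')² ≥ (α−c)∫u². Any admissible α is ≤ 1 (rapidly oscillating u have ∫u²/∫(u')² → 0), and α = 1 would force 0 ≥ (1−c)∫u², impossible since c < 1; so 1−α > 0. By the sharp Poincaré inequality on H^1_0 of an interval of length L, ∫(u')² ≥ (π/L)²∫u² with equality for the first sine mode sin(π(x−x₀)/L) (x₀ the left endpoint), so the inequality holds for all u iff (1−α)(π/L)² ≥ α − c, i.e. α ≤ ((π/L)² + c)/((π/L)² + 1) = (1 + c(L/π)²)/(1 + (L/π)²). (Direct route, valid since c ≤ 0: Poincaré gives c∫u² ≥ c(L/π)²∫(u')², so a(u,u) ≥ (1 + c(L/π)²)∫(u')², while ||u||_{H^1}² ≤ (1 + (L/π)²)∫(u')²; dividing yields the same α.) With (π/L)² = π^2 and c = -36/7, the largest admissible constant is α = ((π/L)² + c)/((π/L)² + 1).
Simplifying, α = (-36/7 + π^2)/(1 + π^2).


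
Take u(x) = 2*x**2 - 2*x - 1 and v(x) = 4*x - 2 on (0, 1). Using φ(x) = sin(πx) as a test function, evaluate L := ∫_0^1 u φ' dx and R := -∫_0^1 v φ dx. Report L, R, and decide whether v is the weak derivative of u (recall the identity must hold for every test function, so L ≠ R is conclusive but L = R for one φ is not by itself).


LHS = 0, RHS = 0. Yes, v = u' weakly.

u(x) = 2*x**2 - 2*x - 1, classical derivative u'(x) = 4*x - 2.
φ(x) = sin(πx), so φ'(x) = π*cos(π*x).
Note φ(0) = φ(1) = 0, so the boundary term u·φ vanishes.
LHS = ∫_0^1 u(x) φ'(x) dx = ∫_0^1 (2*π*x^2*cos(π*x) - 2*π*x*cos(π*x) - π*cos(π*x)) dx. Term by term:
  ∫_0^1 -π*cos(π*x) dx = 0;  ∫_0^1 -2*π*x*cos(π*x) dx = 4/π;  ∫_0^1 2*π*x^2*cos(π*x) dx = -4/π.
Sum: 0 + 4/π − 4/π = 0.
So LHS = 0.
∫_0^1 v(x) φ(x) dx = ∫_0^1 (4*x*sin(π*x) - 2*sin(π*x)) dx. Term by term:
  ∫_0^1 -2*sin(π*x) dx = -4/π;  ∫_0^1 4*x*sin(π*x) dx = 4/π.
Sum: -4/π + 4/π = 0.
So RHS = -∫_0^1 v(x) φ(x) dx = 0.
LHS = RHS, so the identity holds for this test φ.
Moreover u is smooth here and v(x) = u'(x) = 4*x - 2 pointwise, so the identity holds for every test function. Hence v is the weak derivative of u.


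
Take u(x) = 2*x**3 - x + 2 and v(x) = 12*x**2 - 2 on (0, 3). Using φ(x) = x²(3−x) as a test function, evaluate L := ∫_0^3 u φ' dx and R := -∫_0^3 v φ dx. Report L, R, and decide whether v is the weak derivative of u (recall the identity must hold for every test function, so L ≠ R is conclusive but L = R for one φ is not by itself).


LHS = -2781/20, RHS = -2781/10. No, v is not the weak derivative of u.

u(x) = 2*x**3 - x + 2, classical derivative u'(x) = 6*x**2 - 1.
φ(x) = x²(3−x), so φ'(x) = 3*x*(2 - x).
Note φ(0) = φ(3) = 0, so the boundary term u·φ vanishes.
LHS = ∫_0^3 u(x) φ'(x) dx = ∫_0^3 (-6*x^5 + 12*x^4 + 3*x^3 - 12*x^2 + 12*x) dx. Term by term:
  ∫_0^3 -6*x^5 dx = -729;  ∫_0^3 12*x^4 dx = 2916/5;  ∫_0^3 3*x^3 dx = 243/4;
  ∫_0^3 -12*x^2 dx = -108;  ∫_0^3 12*x dx = 54.
Sum: -729 + 2916/5 + 243/4 − 108 + 54 = -2781/20.
So LHS = -2781/20.
∫_0^3 v(x) φ(x) dx = ∫_0^3 (-12*x^5 + 36*x^4 + 2*x^3 - 6*x^2) dx. Term by term:
  ∫_0^3 -12*x^5 dx = -1458;  ∫_0^3 36*x^4 dx = 8748/5;  ∫_0^3 2*x^3 dx = 81/2;
  ∫_0^3 -6*x^2 dx = -54.
Sum: -1458 + 8748/5 + 81/2 − 54 = 2781/10.
So RHS = -∫_0^3 v(x) φ(x) dx = -2781/10.
LHS − RHS = 2781/20 ≠ 0, so the identity fails.
(For a valid weak derivative the identity must hold for EVERY test function, in particular this one. The failure shows v is NOT the weak derivative of u.)
Correct weak derivative would be u'(x) = 6*x**2 - 1.


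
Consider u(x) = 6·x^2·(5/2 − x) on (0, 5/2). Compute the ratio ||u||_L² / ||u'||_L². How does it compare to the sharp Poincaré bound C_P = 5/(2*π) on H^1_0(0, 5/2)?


||u||_L² / ||u'||_L² = 5*sqrt(14)/28 < C_P = 5/(2*π).

u(x) = 6·x^2·(5/2 − x), so u'(x) = 6*x*(5 - 3*x).
u(x) = 6·x^2·(5/2 − x) vanishes at x = 0 and x = 5/2, so u ∈ H^1_0(0, 5/2). Differentiate via the product rule and integrate the resulting polynomials term by term.
  ∫_0^5/2 u² dx = ∫_0^5/2 (36*x^6 - 180*x^5 + 225*x^4) dx. Term by term:
    ∫_0^5/2 36*x^6 dx = 703125/224;  ∫_0^5/2 -180*x^5 dx = -234375/32;  ∫_0^5/2 225*x^4 dx = 140625/32.
  Sum: 703125/224 − 234375/32 + 140625/32 = 46875/224.
  ∫_0^5/2 (u')² dx = ∫_0^5/2 (324*x^4 - 1080*x^3 + 900*x^2) dx. Term by term:
    ∫_0^5/2 324*x^4 dx = 50625/8;  ∫_0^5/2 -1080*x^3 dx = -84375/8;  ∫_0^5/2 900*x^2 dx = 9375/2.
  Sum: 50625/8 − 84375/8 + 9375/2 = 1875/4.
∫_0^5/2 u² dx = 46875/224, so ||u||_L² = 125*sqrt(42)/56.
∫_0^5/2 (u')² dx = 1875/4, so ||u'||_L² = 25*sqrt(3)/2.
Ratio ||u||_L² / ||u'||_L² = 5*sqrt(14)/28.
Sharp Poincaré constant on H^1_0(0, 5/2) is C_P = L/π = 5/(2*π), achieved by sin(2*π/5·x).
A polynomial bump cannot attain the sharp Poincaré constant (only the first sine eigenfunction does), so the ratio is strictly less than C_P, consistent with ||u||_L² ≤ C_P ||u'||_L².


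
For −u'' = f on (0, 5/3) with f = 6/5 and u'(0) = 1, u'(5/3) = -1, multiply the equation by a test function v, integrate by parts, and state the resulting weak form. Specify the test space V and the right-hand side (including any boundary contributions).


V = H^1(0, 5/3) (v unrestricted at boundary; u is determined up to an additive constant); weak form: ∫_0^5/3 u'v' dx = ∫_0^5/3 (6/5) v dx − v(5/3) − v(0) for all v ∈ V.

Multiply both sides by a test function v and integrate from 0 to 5/3:
  ∫_0^5/3 −u''(x) v(x) dx = ∫_0^5/3 f(x) v(x) dx.
Integrate the LHS by parts once:
  ∫_0^5/3 −u'' v dx = −[u'(x) v(x)]_0^5/3 + ∫_0^5/3 u'(x) v'(x) dx.
Thus ∫_0^5/3 u'(x) v'(x) dx = ∫_0^5/3 f(x) v(x) dx + [u'(x) v(x)]_0^5/3.
Choose V so that boundary terms are either known or forced to vanish.
u has inhomogeneous Neumann u'(0) = 1, u'(5/3) = -1. [u' v]_0^5/3 = (-1)·v(5/3) − (1)·v(0) = − v(5/3) − v(0). Take V = H^1(0, 5/3); boundary term becomes part of RHS.
Weak formulation: find u (satisfying any essential BC) such that ∫_0^5/3 u'(x) v'(x) dx = ∫_0^5/3 f v dx − v(5/3) − v(0) for all v ∈ V (Neumann data are natural BCs: they enter the RHS as boundary terms).
Substituting f(x) = 6/5, the right-hand side is ∫_0^5/3 (6/5) v dx − v(5/3) − v(0).
Compatibility check (pure Neumann): taking v ≡ 1 ∈ V gives 0 = ∫_0^5/3 f dx + (-1) − (1), i.e. ∫_0^5/3 f dx must equal u'(0) − u'(5/3) = 2. Indeed ∫_0^5/3 (6/5) dx = 2, so the data are compatible. The solution is then unique only up to an additive constant (fix it e.g. by requiring ∫_0^5/3 u dx = 0).


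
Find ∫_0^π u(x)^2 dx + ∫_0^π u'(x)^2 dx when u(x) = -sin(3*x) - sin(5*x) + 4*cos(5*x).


||u||_{H^1(0,π)}^2 = 226*π

u'(x) = -20*sin(5*x) - 3*cos(3*x) - 5*cos(5*x).
Expand u² and (u')² and integrate term by term on (0, π), using: for integers n ≥ 1, ∫_0^π sin²(nx) dx = ∫_0^π cos²(nx) dx = π/2; for n ≠ n', ∫_0^π sin(nx)sin(n'x) dx = ∫_0^π cos(nx)cos(n'x) dx = 0; and by product-to-sum, ∫_0^π sin(nx)cos(n'x) dx = ½∫_0^π [sin((n+n')x) + sin((n−n')x)] dx, which is 0 when n+n' is even and 2n/(n²−n'²) when n+n' is odd (it need not vanish on (0, π)).
  u² squared terms: (-1)²·∫sin(3x)² dx = 1·π/2 = π/2;  (-1)²·∫sin(5x)² dx = 1·π/2 = π/2;  (4)²·∫cos(5x)² dx = 16·π/2 = 8*π.
  u² cross terms: 2·(-1)·(-1)·∫sin(3x)·sin(5x) dx = 2·(0) = 0;  2·(-1)·(4)·∫sin(3x)·cos(5x) dx = -8·(0) = 0;  2·(-1)·(4)·∫sin(5x)·cos(5x) dx = -8·(0) = 0.
  So ∫_0^π u² dx = π/2 + π/2 + 8*π + 0 + 0 + 0 = 9*π.
  (u')² squared terms: (-20)²·∫sin(5x)² dx = 400·π/2 = 200*π;  (-5)²·∫cos(5x)² dx = 25·π/2 = 25*π/2;  (-3)²·∫cos(3x)² dx = 9·π/2 = 9*π/2.
  (u')² cross terms: 2·(-20)·(-5)·∫sin(5x)·cos(5x) dx = 200·(0) = 0;  2·(-20)·(-3)·∫sin(5x)·cos(3x) dx = 120·(0) = 0;  2·(-5)·(-3)·∫cos(5x)·cos(3x) dx = 30·(0) = 0.
  So ∫_0^π (u')² dx = 200*π + 25*π/2 + 9*π/2 + 0 + 0 + 0 = 217*π.
||u||_{H^1}^2 = (9*π) + (217*π) = 226*π.


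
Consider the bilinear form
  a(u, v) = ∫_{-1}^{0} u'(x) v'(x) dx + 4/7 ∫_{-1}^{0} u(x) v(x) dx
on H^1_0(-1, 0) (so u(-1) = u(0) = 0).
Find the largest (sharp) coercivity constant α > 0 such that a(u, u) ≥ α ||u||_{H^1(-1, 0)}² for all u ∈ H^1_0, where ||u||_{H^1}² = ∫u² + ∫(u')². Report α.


α = (4/7 + π^2)/(1 + π^2)

Coercivity of a(·,·) on H^1_0(-1, 0) means a(u, u) ≥ α ||u||_{H^1}² for every u ∈ H^1_0.
The interval has length L = 1, and Poincaré/coercivity depend only on L. Here a(u, u) = ∫(u')² + (4/7)·∫u².
Here 0 < c = 4/7 < 1. The condition a(u,u) ≥ α||u||_{H^1}² reads (1−α)∫(u')² ≥ (α−c)∫u². Any admissible α is ≤ 1 (rapidly oscillating u have ∫u²/∫(u')² → 0), and α = 1 would force 0 ≥ (1−c)∫u², impossible since c < 1; so 1−α > 0. By the sharp Poincaré inequality on H^1_0 of an interval of length L, ∫(u')² ≥ (π/L)²∫u² with equality for the first sine mode sin(π(x−x₀)/L) (x₀ the left endpoint), so the inequality holds for all u iff (1−α)(π/L)² ≥ α − c, i.e. α ≤ ((π/L)² + c)/((π/L)² + 1) = (1 + c(L/π)²)/(1 + (L/π)²). With (π/L)² = π^2 and c = 4/7, the largest admissible constant is α = ((π/L)² + c)/((π/L)² + 1).
Simplifying, α = (4/7 + π^2)/(1 + π^2).


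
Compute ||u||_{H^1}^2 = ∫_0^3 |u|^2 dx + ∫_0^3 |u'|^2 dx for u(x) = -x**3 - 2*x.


||u||_{H^1}^2 = 38508/35

The H^1 norm (squared) on an interval (0, L) is
  ||u||_{H^1}^2 = ∫_0^L u(x)^2 dx + ∫_0^L u'(x)^2 dx.
Compute u'(x) = -3*x**2 - 2.
Then u(x)^2 = x**6 + 4*x**4 + 4*x**2 and u'(x)^2 = 9*x**4 + 12*x**2 + 4.
Integrate each monomial from 0 to 3 using ∫_0^3 c·x^n dx = c·3^(n+1)/(n+1):
  ∫_0^3 u(x)^2 dx = ∫_0^3 (x^6 + 4*x^4 + 4*x^2) dx. Term by term:
    ∫_0^3 x^6 dx = 2187/7;  ∫_0^3 4*x^4 dx = 972/5;  ∫_0^3 4*x^2 dx = 36.
  Sum: 2187/7 + 972/5 + 36 = 18999/35.
  ∫_0^3 u'(x)^2 dx = ∫_0^3 (9*x^4 + 12*x^2 + 4) dx. Term by term:
    ∫_0^3 9*x^4 dx = 2187/5;  ∫_0^3 12*x^2 dx = 108;  ∫_0^3 4 dx = 12.
  Sum: 2187/5 + 108 + 12 = 2787/5.
Adding: ||u||_{H^1}^2 = 18999/35 + 2787/5 = 38508/35.


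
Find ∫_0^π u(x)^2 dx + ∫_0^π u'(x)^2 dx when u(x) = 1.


||u||_{H^1(0,π)}^2 = π

u'(x) = 0.
Expand u² and (u')² and integrate term by term on (0, π), using: for integers n ≥ 1, ∫_0^π sin²(nx) dx = ∫_0^π cos²(nx) dx = π/2; for n ≠ n', ∫_0^π sin(nx)sin(n'x) dx = ∫_0^π cos(nx)cos(n'x) dx = 0; and by product-to-sum, ∫_0^π sin(nx)cos(n'x) dx = ½∫_0^π [sin((n+n')x) + sin((n−n')x)] dx, which is 0 when n+n' is even and 2n/(n²−n'²) when n+n' is odd (it need not vanish on (0, π)). For the constant mode: ∫_0^π 1 dx = π, ∫_0^π cos(nx) dx = 0, ∫_0^π sin(nx) dx = (1−(−1)^n)/n.
  u² squared terms: (1)²·∫1 dx = 1·π = π.
  So ∫_0^π u² dx = π.
  u' ≡ 0, so ∫_0^π (u')² dx = 0.
||u||_{H^1}^2 = (π) + (0) = π.


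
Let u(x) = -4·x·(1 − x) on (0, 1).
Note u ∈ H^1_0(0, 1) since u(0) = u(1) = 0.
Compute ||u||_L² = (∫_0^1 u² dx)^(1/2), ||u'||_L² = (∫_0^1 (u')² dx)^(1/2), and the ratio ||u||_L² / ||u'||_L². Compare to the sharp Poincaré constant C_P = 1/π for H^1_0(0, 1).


||u||_L² / ||u'||_L² = sqrt(10)/10 < C_P = 1/π.

u(x) = -4·x·(1 − x), so u'(x) = 8*x - 4.
u(x) = -4·x·(1 − x) vanishes at x = 0 and x = 1, so u ∈ H^1_0(0, 1). Differentiate via the product rule and integrate the resulting polynomials term by term.
  ∫_0^1 u² dx = ∫_0^1 (16*x^4 - 32*x^3 + 16*x^2) dx. Term by term:
    ∫_0^1 16*x^4 dx = 16/5;  ∫_0^1 -32*x^3 dx = -8;  ∫_0^1 16*x^2 dx = 16/3.
  Sum: 16/5 − 8 + 16/3 = 8/15.
  ∫_0^1 (u')² dx = ∫_0^1 (64*x^2 - 64*x + 16) dx. Term by term:
    ∫_0^1 64*x^2 dx = 64/3;  ∫_0^1 -64*x dx = -32;  ∫_0^1 16 dx = 16.
  Sum: 64/3 − 32 + 16 = 16/3.
∫_0^1 u² dx = 8/15, so ||u||_L² = 2*sqrt(30)/15.
∫_0^1 (u')² dx = 16/3, so ||u'||_L² = 4*sqrt(3)/3.
Ratio ||u||_L² / ||u'||_L² = sqrt(10)/10.
Sharp Poincaré constant on H^1_0(0, 1) is C_P = L/π = 1/π, achieved by sin(π·x).
A polynomial bump cannot attain the sharp Poincaré constant (only the first sine eigenfunction does), so the ratio is strictly less than C_P, consistent with ||u||_L² ≤ C_P ||u'||_L².


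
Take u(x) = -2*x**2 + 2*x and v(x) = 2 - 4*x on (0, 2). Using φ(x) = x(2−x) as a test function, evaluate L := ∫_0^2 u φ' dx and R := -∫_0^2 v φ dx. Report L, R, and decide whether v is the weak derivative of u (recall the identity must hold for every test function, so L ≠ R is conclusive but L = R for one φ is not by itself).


LHS = 8/3, RHS = 8/3. Yes, v = u' weakly.

u(x) = -2*x**2 + 2*x, classical derivative u'(x) = 2 - 4*x.
φ(x) = x(2−x), so φ'(x) = 2 - 2*x.
Note φ(0) = φ(2) = 0, so the boundary term u·φ vanishes.
LHS = ∫_0^2 u(x) φ'(x) dx = ∫_0^2 (4*x^3 - 8*x^2 + 4*x) dx. Term by term:
  ∫_0^2 4*x^3 dx = 16;  ∫_0^2 -8*x^2 dx = -64/3;  ∫_0^2 4*x dx = 8.
Sum: 16 − 64/3 + 8 = 8/3.
So LHS = 8/3.
∫_0^2 v(x) φ(x) dx = ∫_0^2 (4*x^3 - 10*x^2 + 4*x) dx. Term by term:
  ∫_0^2 4*x^3 dx = 16;  ∫_0^2 -10*x^2 dx = -80/3;  ∫_0^2 4*x dx = 8.
Sum: 16 − 80/3 + 8 = -8/3.
So RHS = -∫_0^2 v(x) φ(x) dx = 8/3.
LHS = RHS, so the identity holds for this test φ.
Moreover u is smooth here and v(x) = u'(x) = 2 - 4*x pointwise, so the identity holds for every test function. Hence v is the weak derivative of u.


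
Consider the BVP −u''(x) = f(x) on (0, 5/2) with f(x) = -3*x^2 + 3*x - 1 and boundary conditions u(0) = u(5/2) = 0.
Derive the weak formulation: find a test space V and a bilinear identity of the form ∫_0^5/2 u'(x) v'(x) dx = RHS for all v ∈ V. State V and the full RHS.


V = H^1_0(0, 5/2) (so v(0) = v(5/2) = 0); weak form: ∫_0^5/2 u'v' dx = ∫_0^5/2 (-3*x^2 + 3*x - 1) v dx for all v ∈ V.

Multiply both sides by a test function v and integrate from 0 to 5/2:
  ∫_0^5/2 −u''(x) v(x) dx = ∫_0^5/2 f(x) v(x) dx.
Integrate the LHS by parts once:
  ∫_0^5/2 −u'' v dx = −[u'(x) v(x)]_0^5/2 + ∫_0^5/2 u'(x) v'(x) dx.
Thus ∫_0^5/2 u'(x) v'(x) dx = ∫_0^5/2 f(x) v(x) dx + [u'(x) v(x)]_0^5/2.
Choose V so that boundary terms are either known or forced to vanish.
u is Dirichlet: u(0) = u(5/2) = 0. Let V = H^1_0(0, 5/2); then v(0) = v(5/2) = 0, and [u' v]_0^5/2 = 0.
Weak formulation: find u (satisfying any essential BC) such that ∫_0^5/2 u'(x) v'(x) dx = ∫_0^5/2 f v dx for all v ∈ V.
Substituting f(x) = -3*x^2 + 3*x - 1, the right-hand side is ∫_0^5/2 (-3*x^2 + 3*x - 1) v dx.


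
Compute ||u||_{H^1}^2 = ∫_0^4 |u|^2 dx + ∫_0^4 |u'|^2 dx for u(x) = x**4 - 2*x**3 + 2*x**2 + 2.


||u||_{H^1}^2 = 8445872/315

The H^1 norm (squared) on an interval (0, L) is
  ||u||_{H^1}^2 = ∫_0^L u(x)^2 dx + ∫_0^L u'(x)^2 dx.
Compute u'(x) = 4*x**3 - 6*x**2 + 4*x.
Then u(x)^2 = x**8 - 4*x**7 + 8*x**6 - 8*x**5 + 8*x**4 - 8*x**3 + 8*x**2 + 4 and u'(x)^2 = 16*x**6 - 48*x**5 + 68*x**4 - 48*x**3 + 16*x**2.
Integrate each monomial from 0 to 4 using ∫_0^4 c·x^n dx = c·4^(n+1)/(n+1):
  ∫_0^4 u(x)^2 dx = ∫_0^4 (x^8 - 4*x^7 + 8*x^6 - 8*x^5 + 8*x^4 - 8*x^3 + 8*x^2 + 4) dx. Term by term:
    ∫_0^4 x^8 dx = 262144/9;  ∫_0^4 -4*x^7 dx = -32768;  ∫_0^4 8*x^6 dx = 131072/7;
    ∫_0^4 -8*x^5 dx = -16384/3;  ∫_0^4 8*x^4 dx = 8192/5;  ∫_0^4 -8*x^3 dx = -512;
    ∫_0^4 8*x^2 dx = 512/3;  ∫_0^4 4 dx = 16.
  Sum: 262144/9 − 32768 + 131072/7 − 16384/3 + 8192/5 − 512 + 512/3 + 16 = 3444656/315.
  ∫_0^4 u'(x)^2 dx = ∫_0^4 (16*x^6 - 48*x^5 + 68*x^4 - 48*x^3 + 16*x^2) dx. Term by term:
    ∫_0^4 16*x^6 dx = 262144/7;  ∫_0^4 -48*x^5 dx = -32768;  ∫_0^4 68*x^4 dx = 69632/5;
    ∫_0^4 -48*x^3 dx = -3072;  ∫_0^4 16*x^2 dx = 1024/3.
  Sum: 262144/7 − 32768 + 69632/5 − 3072 + 1024/3 = 1667072/105.
Adding: ||u||_{H^1}^2 = 3444656/315 + 1667072/105 = 8445872/315.


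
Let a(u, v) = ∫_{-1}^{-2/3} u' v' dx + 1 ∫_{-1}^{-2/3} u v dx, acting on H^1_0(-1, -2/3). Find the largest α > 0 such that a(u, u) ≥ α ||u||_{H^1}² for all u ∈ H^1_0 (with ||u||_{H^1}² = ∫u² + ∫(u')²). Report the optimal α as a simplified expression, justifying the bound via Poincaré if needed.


α = 1

Coercivity of a(·,·) on H^1_0(-1, -2/3) means a(u, u) ≥ α ||u||_{H^1}² for every u ∈ H^1_0.
The interval has length L = 1/3, and Poincaré/coercivity depend only on L. Here a(u, u) = ∫(u')² + (1)·∫u².
Here c = 1 ≥ 1, so a(u,u) = ∫(u')² + c∫u² ≥ ∫(u')² + ∫u² = ||u||_{H^1}², i.e. α = 1 works. No larger α is possible: a(u,u) ≥ α||u||_{H^1}² means (1−α)∫(u')² ≥ (α−c)∫u², and for the modes u_n = sin(nπ(x−x₀)/L) (x₀ the left endpoint) one has ∫u_n²/∫(u_n')² = (L/(nπ))² → 0, so a(u_n,u_n)/||u_n||_{H^1}² → 1. Hence the optimal constant is α = 1.
Therefore α = 1.


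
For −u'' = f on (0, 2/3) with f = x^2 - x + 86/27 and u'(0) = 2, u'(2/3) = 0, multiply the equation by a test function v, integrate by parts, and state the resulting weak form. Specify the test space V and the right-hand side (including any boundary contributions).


V = H^1(0, 2/3) (v unrestricted at boundary; u is determined up to an additive constant); weak form: ∫_0^2/3 u'v' dx = ∫_0^2/3 (x^2 - x + 86/27) v dx − 2·v(0) for all v ∈ V.

Multiply both sides by a test function v and integrate from 0 to 2/3:
  ∫_0^2/3 −u''(x) v(x) dx = ∫_0^2/3 f(x) v(x) dx.
Integrate the LHS by parts once:
  ∫_0^2/3 −u'' v dx = −[u'(x) v(x)]_0^2/3 + ∫_0^2/3 u'(x) v'(x) dx.
Thus ∫_0^2/3 u'(x) v'(x) dx = ∫_0^2/3 f(x) v(x) dx + [u'(x) v(x)]_0^2/3.
Choose V so that boundary terms are either known or forced to vanish.
u has inhomogeneous Neumann u'(0) = 2, u'(2/3) = 0. [u' v]_0^2/3 = (0)·v(2/3) − (2)·v(0) = − 2·v(0). Take V = H^1(0, 2/3); boundary term becomes part of RHS.
Weak formulation: find u (satisfying any essential BC) such that ∫_0^2/3 u'(x) v'(x) dx = ∫_0^2/3 f v dx − 2·v(0) for all v ∈ V (Neumann data are natural BCs: they enter the RHS as boundary terms).
Substituting f(x) = x^2 - x + 86/27, the right-hand side is ∫_0^2/3 (x^2 - x + 86/27) v dx − 2·v(0).
Compatibility check (pure Neumann): taking v ≡ 1 ∈ V gives 0 = ∫_0^2/3 f dx + (0) − (2), i.e. ∫_0^2/3 f dx must equal u'(0) − u'(2/3) = 2. Indeed ∫_0^2/3 (x^2 - x + 86/27) dx = 2, so the data are compatible. The solution is then unique only up to an additive constant (fix it e.g. by requiring ∫_0^2/3 u dx = 0).
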